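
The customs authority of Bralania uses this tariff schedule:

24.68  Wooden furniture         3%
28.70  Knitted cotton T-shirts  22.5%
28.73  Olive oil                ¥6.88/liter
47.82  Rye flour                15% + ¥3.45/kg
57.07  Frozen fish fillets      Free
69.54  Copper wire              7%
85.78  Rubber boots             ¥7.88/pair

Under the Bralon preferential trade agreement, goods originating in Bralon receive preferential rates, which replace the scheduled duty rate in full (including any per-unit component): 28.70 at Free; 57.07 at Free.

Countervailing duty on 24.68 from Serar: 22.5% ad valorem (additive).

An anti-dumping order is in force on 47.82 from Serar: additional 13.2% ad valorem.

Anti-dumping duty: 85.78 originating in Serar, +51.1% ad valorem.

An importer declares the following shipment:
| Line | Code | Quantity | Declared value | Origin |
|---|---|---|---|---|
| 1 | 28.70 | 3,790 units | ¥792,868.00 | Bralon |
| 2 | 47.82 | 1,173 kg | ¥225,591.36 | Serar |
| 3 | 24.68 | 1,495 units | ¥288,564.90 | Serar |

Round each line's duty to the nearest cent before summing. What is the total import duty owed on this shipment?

¥141,247.66

Line 1 (28.70, Bralon, 3,790 units, ¥792,868.00):
Base rate for 28.70 is 22.5%.
Origin Bralon qualifies under the Bralania–Bralon agreement and 28.70 is covered: preferential rate Free applies instead.
Duty = ¥792,868.00 × 0% = ¥0.00.
Line 2 (47.82, Serar, 1,173 kg, ¥225,591.36):
Base rate for 47.82 is 15% + ¥3.45/kg.
Additional duty on 47.82 from Serar: +13.2%. Applied ad valorem rate: 15% + 13.2% = 28.2%.
Duty = ¥225,591.36 × 28.2% + 1,173 × ¥3.45 = ¥67,663.61.
Line 3 (24.68, Serar, 1,495 units, ¥288,564.90):
Base rate for 24.68 is 3%.
Additional duty on 24.68 from Serar: +22.5%. Applied ad valorem rate: 3% + 22.5% = 25.5%.
Duty = ¥288,564.90 × 25.5% = ¥73,584.05.
Total = ¥0.00 + ¥67,663.61 + ¥73,584.05 = ¥141,247.66.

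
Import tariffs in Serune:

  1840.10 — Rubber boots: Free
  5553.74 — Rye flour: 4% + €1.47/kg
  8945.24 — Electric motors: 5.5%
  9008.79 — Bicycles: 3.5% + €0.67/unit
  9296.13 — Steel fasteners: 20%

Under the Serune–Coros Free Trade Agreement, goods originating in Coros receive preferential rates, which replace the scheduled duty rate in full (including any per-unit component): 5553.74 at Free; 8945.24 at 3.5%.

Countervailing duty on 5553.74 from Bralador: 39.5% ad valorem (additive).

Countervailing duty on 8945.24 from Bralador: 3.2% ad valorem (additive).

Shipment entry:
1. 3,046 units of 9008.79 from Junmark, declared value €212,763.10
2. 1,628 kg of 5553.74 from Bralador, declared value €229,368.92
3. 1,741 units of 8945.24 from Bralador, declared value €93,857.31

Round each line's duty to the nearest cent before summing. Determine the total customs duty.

€119,821.76

Line 1 (9008.79, Junmark, 3,046 units, €212,763.10):
Base rate for 9008.79 is 3.5% + €0.67/unit.
Duty = €212,763.10 × 3.5% + 3,046 × €0.67 = €9,487.53.
Line 2 (5553.74, Bralador, 1,628 kg, €229,368.92):
Base rate for 5553.74 is 4% + €1.47/kg.
5553.74 has an FTA preferential rate, but origin Bralador is not Coros; base rate stands.
Additional duty on 5553.74 from Bralador: +39.5%. Applied ad valorem rate: 4% + 39.5% = 43.5%.
Duty = €229,368.92 × 43.5% + 1,628 × €1.47 = €102,168.64.
Line 3 (8945.24, Bralador, 1,741 units, €93,857.31):
Base rate for 8945.24 is 5.5%.
8945.24 has an FTA preferential rate, but origin Bralador is not Coros; base rate stands.
Additional duty on 8945.24 from Bralador: +3.2%. Applied ad valorem rate: 5.5% + 3.2% = 8.7%.
Duty = €93,857.31 × 8.7% = €8,165.59.
Total = €9,487.53 + €102,168.64 + €8,165.59 = €119,821.76.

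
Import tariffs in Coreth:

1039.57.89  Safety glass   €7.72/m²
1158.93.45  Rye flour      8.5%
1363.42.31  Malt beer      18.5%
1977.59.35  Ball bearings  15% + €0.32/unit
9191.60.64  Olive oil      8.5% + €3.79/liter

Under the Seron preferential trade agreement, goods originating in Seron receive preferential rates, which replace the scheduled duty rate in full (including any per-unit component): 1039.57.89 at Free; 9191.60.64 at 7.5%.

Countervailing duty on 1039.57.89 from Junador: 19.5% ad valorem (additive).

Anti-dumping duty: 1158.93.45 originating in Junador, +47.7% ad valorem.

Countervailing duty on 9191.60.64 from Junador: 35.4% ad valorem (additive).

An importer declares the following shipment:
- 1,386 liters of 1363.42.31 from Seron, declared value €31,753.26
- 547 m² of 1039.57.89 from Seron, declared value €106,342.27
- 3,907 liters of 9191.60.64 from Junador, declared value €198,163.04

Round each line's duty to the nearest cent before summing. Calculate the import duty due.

€107,675.45

Line 1 (1363.42.31, Seron, 1,386 liters, €31,753.26):
Base rate for 1363.42.31 is 18.5%.
Origin Seron is the FTA partner but 1363.42.31 is not on the preference list; base rate stands.
Duty = €31,753.26 × 18.5% = €5,874.35.
Line 2 (1039.57.89, Seron, 547 m², €106,342.27):
Base rate for 1039.57.89 is €7.72/m².
Origin Seron qualifies under the Coreth–Seron agreement and 1039.57.89 is covered: preferential rate Free applies instead.
The additional-duty order on 1039.57.89 targets Junador, not Seron; it does not apply.
Duty = €106,342.27 × 0% = €0.00.
Line 3 (9191.60.64, Junador, 3,907 liters, €198,163.04):
Base rate for 9191.60.64 is 8.5% + €3.79/liter.
9191.60.64 has an FTA preferential rate, but origin Junador is not Seron; base rate stands.
Additional duty on 9191.60.64 from Junador: +35.4%. Applied ad valorem rate: 8.5% + 35.4% = 43.9%.
Duty = €198,163.04 × 43.9% + 3,907 × €3.79 = €101,801.10.
Total = €5,874.35 + €0.00 + €101,801.10 = €107,675.45.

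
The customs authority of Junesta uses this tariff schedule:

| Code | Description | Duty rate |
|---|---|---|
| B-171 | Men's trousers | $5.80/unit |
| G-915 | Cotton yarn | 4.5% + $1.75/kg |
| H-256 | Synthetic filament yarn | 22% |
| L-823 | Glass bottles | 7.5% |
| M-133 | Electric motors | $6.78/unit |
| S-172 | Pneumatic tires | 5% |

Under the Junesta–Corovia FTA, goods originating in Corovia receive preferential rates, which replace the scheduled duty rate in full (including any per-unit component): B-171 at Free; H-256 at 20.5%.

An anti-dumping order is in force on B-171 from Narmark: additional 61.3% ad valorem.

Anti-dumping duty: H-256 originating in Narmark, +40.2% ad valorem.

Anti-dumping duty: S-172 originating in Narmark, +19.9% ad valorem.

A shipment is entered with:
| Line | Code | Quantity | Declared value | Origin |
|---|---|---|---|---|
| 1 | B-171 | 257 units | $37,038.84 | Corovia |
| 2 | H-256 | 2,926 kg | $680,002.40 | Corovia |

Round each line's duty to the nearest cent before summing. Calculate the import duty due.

$139,400.49

Line 1 (B-171, Corovia, 257 units, $37,038.84):
Base rate for B-171 is $5.80/unit.
Origin Corovia qualifies under the Junesta–Corovia agreement and B-171 is covered: preferential rate Free applies instead.
The additional-duty order on B-171 targets Narmark, not Corovia; it does not apply.
Duty = $37,038.84 × 0% = $0.00.
Line 2 (H-256, Corovia, 2,926 kg, $680,002.40):
Base rate for H-256 is 22%.
Origin Corovia qualifies under the Junesta–Corovia agreement and H-256 is covered: preferential rate 20.5% applies instead.
The additional-duty order on H-256 targets Narmark, not Corovia; it does not apply.
Duty = $680,002.40 × 20.5% = $139,400.49.
Total = $0.00 + $139,400.49 = $139,400.49.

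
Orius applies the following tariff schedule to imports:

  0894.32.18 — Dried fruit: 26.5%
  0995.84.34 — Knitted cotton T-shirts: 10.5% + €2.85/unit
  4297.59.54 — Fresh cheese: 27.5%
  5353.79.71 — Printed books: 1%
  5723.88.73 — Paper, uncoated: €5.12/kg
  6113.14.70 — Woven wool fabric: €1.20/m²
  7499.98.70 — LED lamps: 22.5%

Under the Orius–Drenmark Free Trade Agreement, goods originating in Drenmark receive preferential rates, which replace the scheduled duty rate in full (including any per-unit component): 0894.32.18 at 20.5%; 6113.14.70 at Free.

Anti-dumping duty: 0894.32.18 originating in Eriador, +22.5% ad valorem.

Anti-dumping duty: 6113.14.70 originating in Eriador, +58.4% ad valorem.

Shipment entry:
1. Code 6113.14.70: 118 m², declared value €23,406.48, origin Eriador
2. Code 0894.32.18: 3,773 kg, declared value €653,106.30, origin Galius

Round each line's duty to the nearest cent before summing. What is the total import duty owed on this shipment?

Line 1 (6113.14.70, Eriador, 118 m², €23,406.48):
Base rate for 6113.14.70 is €1.20/m².
6113.14.70 has an FTA preferential rate, but origin Eriador is not Drenmark; base rate stands.
Additional duty on 6113.14.70 from Eriador: +58.4% ad valorem. Applied ad valorem rate = 58.4%.
Duty = €23,406.48 × 58.4% + 118 × €1.20 = €13,810.98.
Line 2 (0894.32.18, Galius, 3,773 kg, €653,106.30):
Base rate for 0894.32.18 is 26.5%.
0894.32.18 has an FTA preferential rate, but origin Galius is not Drenmark; base rate stands.
The additional-duty order on 0894.32.18 targets Eriador, not Galius; it does not apply.
Duty = €653,106.30 × 26.5% = €173,073.17.
Total = €13,810.98 + €173,073.17 = €186,884.15.

€186,884.15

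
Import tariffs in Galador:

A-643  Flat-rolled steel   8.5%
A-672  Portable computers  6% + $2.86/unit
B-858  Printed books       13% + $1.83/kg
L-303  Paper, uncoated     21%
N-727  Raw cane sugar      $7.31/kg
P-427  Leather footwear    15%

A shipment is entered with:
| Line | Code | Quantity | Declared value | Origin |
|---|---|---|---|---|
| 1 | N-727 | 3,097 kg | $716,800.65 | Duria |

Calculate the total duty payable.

Line 1 (N-727, Duria, 3,097 kg, $716,800.65):
Base rate for N-727 is $7.31/kg.
Duty = 3,097 × $7.31 = $22,639.07.

$22,639.07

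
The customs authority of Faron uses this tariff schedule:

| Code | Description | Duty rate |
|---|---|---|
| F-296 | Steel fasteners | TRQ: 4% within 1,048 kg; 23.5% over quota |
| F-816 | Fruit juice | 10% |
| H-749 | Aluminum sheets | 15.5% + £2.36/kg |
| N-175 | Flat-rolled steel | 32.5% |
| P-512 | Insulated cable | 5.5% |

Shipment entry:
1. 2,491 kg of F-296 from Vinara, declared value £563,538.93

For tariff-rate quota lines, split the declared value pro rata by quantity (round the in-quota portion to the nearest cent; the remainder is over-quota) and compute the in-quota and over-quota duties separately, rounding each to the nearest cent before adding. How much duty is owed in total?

£86,199.28

Line 1 (F-296, Vinara, 2,491 kg, £563,538.93):
Code F-296 is under a tariff-rate quota (threshold 1,048 kg). In-quota: 1,048 kg at 4%; over-quota: 1,443 kg at 23.5%.
Pro-rata value split: in-quota = £563,538.93 × 1,048/2,491 = £237,089.04; over-quota = £563,538.93 − £237,089.04 = £326,449.89.
In-quota duty = £237,089.04 × 4% = £9,483.56. Over-quota duty = £326,449.89 × 23.5% = £76,715.72.
Line duty = £9,483.56 + £76,715.72 = £86,199.28.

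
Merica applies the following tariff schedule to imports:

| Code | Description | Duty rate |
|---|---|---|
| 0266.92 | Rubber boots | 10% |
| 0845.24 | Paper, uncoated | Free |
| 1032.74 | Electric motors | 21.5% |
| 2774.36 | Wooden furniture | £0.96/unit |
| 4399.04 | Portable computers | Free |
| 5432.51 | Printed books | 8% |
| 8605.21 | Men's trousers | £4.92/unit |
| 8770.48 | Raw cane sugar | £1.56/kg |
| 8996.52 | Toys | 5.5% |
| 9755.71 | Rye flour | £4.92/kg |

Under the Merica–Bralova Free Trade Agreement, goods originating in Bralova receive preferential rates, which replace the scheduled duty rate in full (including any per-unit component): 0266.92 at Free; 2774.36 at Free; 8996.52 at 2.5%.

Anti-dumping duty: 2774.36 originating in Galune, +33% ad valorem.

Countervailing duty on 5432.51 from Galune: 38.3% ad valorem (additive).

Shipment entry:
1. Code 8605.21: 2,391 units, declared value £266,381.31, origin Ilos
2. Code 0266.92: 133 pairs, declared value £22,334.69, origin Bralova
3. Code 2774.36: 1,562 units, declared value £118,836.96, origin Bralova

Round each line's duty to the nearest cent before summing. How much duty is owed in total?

Line 1 (8605.21, Ilos, 2,391 units, £266,381.31):
Base rate for 8605.21 is £4.92/unit.
Duty = 2,391 × £4.92 = £11,763.72.
Line 2 (0266.92, Bralova, 133 pairs, £22,334.69):
Base rate for 0266.92 is 10%.
Origin Bralova qualifies under the Merica–Bralova agreement and 0266.92 is covered: preferential rate Free applies instead.
Duty = £22,334.69 × 0% = £0.00.
Line 3 (2774.36, Bralova, 1,562 units, £118,836.96):
Base rate for 2774.36 is £0.96/unit.
Origin Bralova qualifies under the Merica–Bralova agreement and 2774.36 is covered: preferential rate Free applies instead.
The additional-duty order on 2774.36 targets Galune, not Bralova; it does not apply.
Duty = £118,836.96 × 0% = £0.00.
Total = £11,763.72 + £0.00 + £0.00 = £11,763.72.

£11,763.72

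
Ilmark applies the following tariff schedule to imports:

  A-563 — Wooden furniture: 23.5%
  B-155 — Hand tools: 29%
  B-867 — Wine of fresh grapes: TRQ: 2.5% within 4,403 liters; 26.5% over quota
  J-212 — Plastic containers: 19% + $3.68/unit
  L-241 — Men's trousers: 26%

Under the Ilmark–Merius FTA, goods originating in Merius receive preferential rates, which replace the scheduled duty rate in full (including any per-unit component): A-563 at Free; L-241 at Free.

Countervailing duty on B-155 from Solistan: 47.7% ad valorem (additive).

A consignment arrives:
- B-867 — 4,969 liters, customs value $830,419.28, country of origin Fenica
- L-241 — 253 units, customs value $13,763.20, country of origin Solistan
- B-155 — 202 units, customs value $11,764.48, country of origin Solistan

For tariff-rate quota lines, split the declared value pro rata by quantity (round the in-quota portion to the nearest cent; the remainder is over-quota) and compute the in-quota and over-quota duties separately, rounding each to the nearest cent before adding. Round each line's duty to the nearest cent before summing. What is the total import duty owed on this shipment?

$56,063.85

Line 1 (B-867, Fenica, 4,969 liters, $830,419.28):
Code B-867 is under a tariff-rate quota (threshold 4,403 liters). In-quota: 4,403 liters at 2.5%; over-quota: 566 liters at 26.5%.
Pro-rata value split: in-quota = $830,419.28 × 4,403/4,969 = $735,829.36; over-quota = $830,419.28 − $735,829.36 = $94,589.92.
In-quota duty = $735,829.36 × 2.5% = $18,395.73. Over-quota duty = $94,589.92 × 26.5% = $25,066.33.
Line duty = $18,395.73 + $25,066.33 = $43,462.06.
Line 2 (L-241, Solistan, 253 units, $13,763.20):
Base rate for L-241 is 26%.
L-241 has an FTA preferential rate, but origin Solistan is not Merius; base rate stands.
Duty = $13,763.20 × 26% = $3,578.43.
Line 3 (B-155, Solistan, 202 units, $11,764.48):
Base rate for B-155 is 29%.
Additional duty on B-155 from Solistan: +47.7%. Applied ad valorem rate: 29% + 47.7% = 76.7%.
Duty = $11,764.48 × 76.7% = $9,023.36.
Total = $43,462.06 + $3,578.43 + $9,023.36 = $56,063.85.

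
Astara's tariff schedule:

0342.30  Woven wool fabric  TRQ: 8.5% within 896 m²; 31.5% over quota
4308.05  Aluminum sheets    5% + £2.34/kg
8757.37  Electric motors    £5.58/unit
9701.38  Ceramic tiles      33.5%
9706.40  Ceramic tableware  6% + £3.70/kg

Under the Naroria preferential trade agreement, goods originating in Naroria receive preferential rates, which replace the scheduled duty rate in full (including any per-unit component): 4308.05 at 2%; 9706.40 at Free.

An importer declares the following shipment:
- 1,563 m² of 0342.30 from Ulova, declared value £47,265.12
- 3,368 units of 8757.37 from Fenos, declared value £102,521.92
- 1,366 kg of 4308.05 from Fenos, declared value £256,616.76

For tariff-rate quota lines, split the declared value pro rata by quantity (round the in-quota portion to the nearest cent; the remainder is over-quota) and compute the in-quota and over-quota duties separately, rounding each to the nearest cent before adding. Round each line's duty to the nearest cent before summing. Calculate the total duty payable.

£43,477.38

Line 1 (0342.30, Ulova, 1,563 m², £47,265.12):
Code 0342.30 is under a tariff-rate quota (threshold 896 m²). In-quota: 896 m² at 8.5%; over-quota: 667 m² at 31.5%.
Pro-rata value split: in-quota = £47,265.12 × 896/1,563 = £27,095.04; over-quota = £47,265.12 − £27,095.04 = £20,170.08.
In-quota duty = £27,095.04 × 8.5% = £2,303.08. Over-quota duty = £20,170.08 × 31.5% = £6,353.58.
Line duty = £2,303.08 + £6,353.58 = £8,656.66.
Line 2 (8757.37, Fenos, 3,368 units, £102,521.92):
Base rate for 8757.37 is £5.58/unit.
Duty = 3,368 × £5.58 = £18,793.44.
Line 3 (4308.05, Fenos, 1,366 kg, £256,616.76):
Base rate for 4308.05 is 5% + £2.34/kg.
4308.05 has an FTA preferential rate, but origin Fenos is not Naroria; base rate stands.
Duty = £256,616.76 × 5% + 1,366 × £2.34 = £16,027.28.
Total = £8,656.66 + £18,793.44 + £16,027.28 = £43,477.38.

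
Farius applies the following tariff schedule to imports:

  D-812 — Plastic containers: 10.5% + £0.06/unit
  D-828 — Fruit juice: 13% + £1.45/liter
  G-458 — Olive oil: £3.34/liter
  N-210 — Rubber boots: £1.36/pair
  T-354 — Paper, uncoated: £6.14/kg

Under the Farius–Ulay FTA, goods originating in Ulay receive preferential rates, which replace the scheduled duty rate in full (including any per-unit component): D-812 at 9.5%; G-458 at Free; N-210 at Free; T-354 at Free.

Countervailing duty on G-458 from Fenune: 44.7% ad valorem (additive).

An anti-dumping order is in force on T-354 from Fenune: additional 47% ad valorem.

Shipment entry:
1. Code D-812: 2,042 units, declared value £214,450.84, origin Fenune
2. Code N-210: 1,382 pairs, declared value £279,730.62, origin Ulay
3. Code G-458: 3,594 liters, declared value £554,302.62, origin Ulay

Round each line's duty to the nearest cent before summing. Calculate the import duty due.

£22,639.86

Line 1 (D-812, Fenune, 2,042 units, £214,450.84):
Base rate for D-812 is 10.5% + £0.06/unit.
D-812 has an FTA preferential rate, but origin Fenune is not Ulay; base rate stands.
Duty = £214,450.84 × 10.5% + 2,042 × £0.06 = £22,639.86.
Line 2 (N-210, Ulay, 1,382 pairs, £279,730.62):
Base rate for N-210 is £1.36/pair.
Origin Ulay qualifies under the Farius–Ulay agreement and N-210 is covered: preferential rate Free applies instead.
Duty = £279,730.62 × 0% = £0.00.
Line 3 (G-458, Ulay, 3,594 liters, £554,302.62):
Base rate for G-458 is £3.34/liter.
Origin Ulay qualifies under the Farius–Ulay agreement and G-458 is covered: preferential rate Free applies instead.
The additional-duty order on G-458 targets Fenune, not Ulay; it does not apply.
Duty = £554,302.62 × 0% = £0.00.
Total = £22,639.86 + £0.00 + £0.00 = £22,639.86.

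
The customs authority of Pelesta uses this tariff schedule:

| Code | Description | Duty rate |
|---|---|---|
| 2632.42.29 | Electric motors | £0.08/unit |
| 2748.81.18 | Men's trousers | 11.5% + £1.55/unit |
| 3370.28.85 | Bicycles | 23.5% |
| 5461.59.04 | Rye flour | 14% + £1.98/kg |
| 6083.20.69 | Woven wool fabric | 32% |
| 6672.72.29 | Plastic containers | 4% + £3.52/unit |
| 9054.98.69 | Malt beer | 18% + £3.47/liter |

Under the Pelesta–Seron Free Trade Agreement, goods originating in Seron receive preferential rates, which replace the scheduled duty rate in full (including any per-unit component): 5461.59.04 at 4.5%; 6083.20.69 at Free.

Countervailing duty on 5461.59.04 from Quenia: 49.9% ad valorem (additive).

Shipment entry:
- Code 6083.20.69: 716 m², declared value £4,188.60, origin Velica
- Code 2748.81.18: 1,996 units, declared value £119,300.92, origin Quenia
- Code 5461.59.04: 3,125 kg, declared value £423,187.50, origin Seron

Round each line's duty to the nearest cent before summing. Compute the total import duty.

Line 1 (6083.20.69, Velica, 716 m², £4,188.60):
Base rate for 6083.20.69 is 32%.
6083.20.69 has an FTA preferential rate, but origin Velica is not Seron; base rate stands.
Duty = £4,188.60 × 32% = £1,340.35.
Line 2 (2748.81.18, Quenia, 1,996 units, £119,300.92):
Base rate for 2748.81.18 is 11.5% + £1.55/unit.
Duty = £119,300.92 × 11.5% + 1,996 × £1.55 = £16,813.41.
Line 3 (5461.59.04, Seron, 3,125 kg, £423,187.50):
Base rate for 5461.59.04 is 14% + £1.98/kg.
Origin Seron qualifies under the Pelesta–Seron agreement and 5461.59.04 is covered: preferential rate 4.5% applies instead.
The additional-duty order on 5461.59.04 targets Quenia, not Seron; it does not apply.
Duty = £423,187.50 × 4.5% = £19,043.44.
Total = £1,340.35 + £16,813.41 + £19,043.44 = £37,197.20.

£37,197.20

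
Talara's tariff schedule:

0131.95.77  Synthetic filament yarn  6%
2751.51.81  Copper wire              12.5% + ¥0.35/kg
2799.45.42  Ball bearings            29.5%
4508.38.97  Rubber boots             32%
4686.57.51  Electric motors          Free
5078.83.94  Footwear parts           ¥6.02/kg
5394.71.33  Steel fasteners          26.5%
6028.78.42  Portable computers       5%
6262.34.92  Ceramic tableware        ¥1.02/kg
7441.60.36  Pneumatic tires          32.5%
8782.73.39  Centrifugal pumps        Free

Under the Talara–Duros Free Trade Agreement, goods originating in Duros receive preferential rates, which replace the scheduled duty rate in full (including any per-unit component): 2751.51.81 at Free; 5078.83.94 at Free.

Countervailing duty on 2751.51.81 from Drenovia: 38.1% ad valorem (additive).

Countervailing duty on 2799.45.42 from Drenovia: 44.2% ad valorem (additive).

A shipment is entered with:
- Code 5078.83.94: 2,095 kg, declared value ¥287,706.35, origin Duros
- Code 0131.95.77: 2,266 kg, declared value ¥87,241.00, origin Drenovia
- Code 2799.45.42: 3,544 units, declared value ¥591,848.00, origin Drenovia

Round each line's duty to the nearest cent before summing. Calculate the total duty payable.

¥441,426.44

Line 1 (5078.83.94, Duros, 2,095 kg, ¥287,706.35):
Base rate for 5078.83.94 is ¥6.02/kg.
Origin Duros qualifies under the Talara–Duros agreement and 5078.83.94 is covered: preferential rate Free applies instead.
Duty = ¥287,706.35 × 0% = ¥0.00.
Line 2 (0131.95.77, Drenovia, 2,266 kg, ¥87,241.00):
Base rate for 0131.95.77 is 6%.
Duty = ¥87,241.00 × 6% = ¥5,234.46.
Line 3 (2799.45.42, Drenovia, 3,544 units, ¥591,848.00):
Base rate for 2799.45.42 is 29.5%.
Additional duty on 2799.45.42 from Drenovia: +44.2%. Applied ad valorem rate: 29.5% + 44.2% = 73.7%.
Duty = ¥591,848.00 × 73.7% = ¥436,191.98.
Total = ¥0.00 + ¥5,234.46 + ¥436,191.98 = ¥441,426.44.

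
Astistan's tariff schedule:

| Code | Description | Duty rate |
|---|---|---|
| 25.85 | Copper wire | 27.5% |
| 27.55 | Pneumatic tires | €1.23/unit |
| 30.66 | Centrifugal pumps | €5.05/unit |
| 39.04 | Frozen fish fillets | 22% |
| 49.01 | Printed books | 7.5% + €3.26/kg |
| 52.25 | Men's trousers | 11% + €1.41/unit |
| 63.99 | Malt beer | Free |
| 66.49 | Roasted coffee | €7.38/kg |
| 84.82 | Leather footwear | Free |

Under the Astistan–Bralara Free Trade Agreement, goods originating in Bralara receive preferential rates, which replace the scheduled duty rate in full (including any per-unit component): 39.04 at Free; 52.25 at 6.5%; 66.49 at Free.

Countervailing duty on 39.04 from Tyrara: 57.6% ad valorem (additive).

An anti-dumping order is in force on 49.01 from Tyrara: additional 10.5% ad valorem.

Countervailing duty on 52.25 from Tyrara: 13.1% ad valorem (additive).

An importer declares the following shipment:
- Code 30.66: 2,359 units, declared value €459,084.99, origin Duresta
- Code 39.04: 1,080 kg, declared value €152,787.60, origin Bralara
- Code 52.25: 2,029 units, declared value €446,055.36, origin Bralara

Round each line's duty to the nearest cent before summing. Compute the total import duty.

Line 1 (30.66, Duresta, 2,359 units, €459,084.99):
Base rate for 30.66 is €5.05/unit.
Duty = 2,359 × €5.05 = €11,912.95.
Line 2 (39.04, Bralara, 1,080 kg, €152,787.60):
Base rate for 39.04 is 22%.
Origin Bralara qualifies under the Astistan–Bralara agreement and 39.04 is covered: preferential rate Free applies instead.
The additional-duty order on 39.04 targets Tyrara, not Bralara; it does not apply.
Duty = €152,787.60 × 0% = €0.00.
Line 3 (52.25, Bralara, 2,029 units, €446,055.36):
Base rate for 52.25 is 11% + €1.41/unit.
Origin Bralara qualifies under the Astistan–Bralara agreement and 52.25 is covered: preferential rate 6.5% applies instead.
The additional-duty order on 52.25 targets Tyrara, not Bralara; it does not apply.
Duty = €446,055.36 × 6.5% = €28,993.60.
Total = €11,912.95 + €0.00 + €28,993.60 = €40,906.55.

€40,906.55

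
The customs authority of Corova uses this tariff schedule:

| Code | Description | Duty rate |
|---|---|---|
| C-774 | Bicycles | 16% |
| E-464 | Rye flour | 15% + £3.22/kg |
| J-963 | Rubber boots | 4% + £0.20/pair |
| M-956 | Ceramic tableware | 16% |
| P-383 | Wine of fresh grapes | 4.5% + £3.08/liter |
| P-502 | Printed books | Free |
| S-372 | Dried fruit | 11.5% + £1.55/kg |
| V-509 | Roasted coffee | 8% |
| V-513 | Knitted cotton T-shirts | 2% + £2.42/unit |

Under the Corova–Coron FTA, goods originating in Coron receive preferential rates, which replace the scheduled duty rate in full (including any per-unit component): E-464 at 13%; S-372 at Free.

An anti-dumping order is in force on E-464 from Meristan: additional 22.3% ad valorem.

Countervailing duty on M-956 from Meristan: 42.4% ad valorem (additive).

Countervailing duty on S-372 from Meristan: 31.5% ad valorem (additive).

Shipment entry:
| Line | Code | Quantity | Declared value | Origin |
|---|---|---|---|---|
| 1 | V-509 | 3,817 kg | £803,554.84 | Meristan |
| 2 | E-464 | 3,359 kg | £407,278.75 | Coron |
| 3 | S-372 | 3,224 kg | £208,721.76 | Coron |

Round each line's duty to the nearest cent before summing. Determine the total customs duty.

£117,230.63

Line 1 (V-509, Meristan, 3,817 kg, £803,554.84):
Base rate for V-509 is 8%.
Duty = £803,554.84 × 8% = £64,284.39.
Line 2 (E-464, Coron, 3,359 kg, £407,278.75):
Base rate for E-464 is 15% + £3.22/kg.
Origin Coron qualifies under the Corova–Coron agreement and E-464 is covered: preferential rate 13% applies instead.
The additional-duty order on E-464 targets Meristan, not Coron; it does not apply.
Duty = £407,278.75 × 13% = £52,946.24.
Line 3 (S-372, Coron, 3,224 kg, £208,721.76):
Base rate for S-372 is 11.5% + £1.55/kg.
Origin Coron qualifies under the Corova–Coron agreement and S-372 is covered: preferential rate Free applies instead.
The additional-duty order on S-372 targets Meristan, not Coron; it does not apply.
Duty = £208,721.76 × 0% = £0.00.
Total = £64,284.39 + £52,946.24 + £0.00 = £117,230.63.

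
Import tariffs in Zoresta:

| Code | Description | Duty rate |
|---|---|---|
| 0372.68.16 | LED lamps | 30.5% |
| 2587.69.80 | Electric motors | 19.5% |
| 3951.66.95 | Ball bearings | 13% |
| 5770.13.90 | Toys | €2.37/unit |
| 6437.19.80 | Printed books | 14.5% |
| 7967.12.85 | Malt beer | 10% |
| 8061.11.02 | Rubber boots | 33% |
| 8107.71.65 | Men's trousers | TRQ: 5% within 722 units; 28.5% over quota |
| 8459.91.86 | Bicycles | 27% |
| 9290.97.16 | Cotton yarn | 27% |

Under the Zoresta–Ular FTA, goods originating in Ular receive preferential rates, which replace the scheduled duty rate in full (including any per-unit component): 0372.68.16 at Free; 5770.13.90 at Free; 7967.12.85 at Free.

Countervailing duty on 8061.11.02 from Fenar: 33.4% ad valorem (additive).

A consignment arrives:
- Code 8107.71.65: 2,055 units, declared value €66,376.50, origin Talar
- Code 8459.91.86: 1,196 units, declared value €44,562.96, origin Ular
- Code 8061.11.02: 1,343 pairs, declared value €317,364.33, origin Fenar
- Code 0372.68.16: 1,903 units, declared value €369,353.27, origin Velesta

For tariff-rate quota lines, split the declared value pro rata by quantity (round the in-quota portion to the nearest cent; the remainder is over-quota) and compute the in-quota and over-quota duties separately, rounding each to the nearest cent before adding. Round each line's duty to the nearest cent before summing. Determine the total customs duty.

Line 1 (8107.71.65, Talar, 2,055 units, €66,376.50):
Code 8107.71.65 is under a tariff-rate quota (threshold 722 units). In-quota: 722 units at 5%; over-quota: 1,333 units at 28.5%.
Pro-rata value split: in-quota = €66,376.50 × 722/2,055 = €23,320.60; over-quota = €66,376.50 − €23,320.60 = €43,055.90.
In-quota duty = €23,320.60 × 5% = €1,166.03. Over-quota duty = €43,055.90 × 28.5% = €12,270.93.
Line duty = €1,166.03 + €12,270.93 = €13,436.96.
Line 2 (8459.91.86, Ular, 1,196 units, €44,562.96):
Base rate for 8459.91.86 is 27%.
Origin Ular is the FTA partner but 8459.91.86 is not on the preference list; base rate stands.
Duty = €44,562.96 × 27% = €12,032.00.
Line 3 (8061.11.02, Fenar, 1,343 pairs, €317,364.33):
Base rate for 8061.11.02 is 33%.
Additional duty on 8061.11.02 from Fenar: +33.4%. Applied ad valorem rate: 33% + 33.4% = 66.4%.
Duty = €317,364.33 × 66.4% = €210,729.92.
Line 4 (0372.68.16, Velesta, 1,903 units, €369,353.27):
Base rate for 0372.68.16 is 30.5%.
0372.68.16 has an FTA preferential rate, but origin Velesta is not Ular; base rate stands.
Duty = €369,353.27 × 30.5% = €112,652.75.
Total = €13,436.96 + €12,032.00 + €210,729.92 + €112,652.75 = €348,851.63.

€348,851.63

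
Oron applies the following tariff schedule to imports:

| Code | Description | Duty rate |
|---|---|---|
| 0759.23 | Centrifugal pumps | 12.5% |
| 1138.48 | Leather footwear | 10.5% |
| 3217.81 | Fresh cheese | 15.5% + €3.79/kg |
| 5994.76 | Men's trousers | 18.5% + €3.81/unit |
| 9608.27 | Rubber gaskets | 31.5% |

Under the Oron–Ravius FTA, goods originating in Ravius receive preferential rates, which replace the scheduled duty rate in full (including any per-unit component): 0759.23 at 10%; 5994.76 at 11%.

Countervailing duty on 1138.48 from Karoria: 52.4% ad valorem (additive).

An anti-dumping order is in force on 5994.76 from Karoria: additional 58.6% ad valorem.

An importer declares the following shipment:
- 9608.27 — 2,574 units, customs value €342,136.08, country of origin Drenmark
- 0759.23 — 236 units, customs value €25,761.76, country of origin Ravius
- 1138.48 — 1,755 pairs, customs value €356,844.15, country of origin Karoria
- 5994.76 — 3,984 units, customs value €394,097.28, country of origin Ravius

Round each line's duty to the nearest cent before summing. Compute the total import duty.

Line 1 (9608.27, Drenmark, 2,574 units, €342,136.08):
Base rate for 9608.27 is 31.5%.
Duty = €342,136.08 × 31.5% = €107,772.87.
Line 2 (0759.23, Ravius, 236 units, €25,761.76):
Base rate for 0759.23 is 12.5%.
Origin Ravius qualifies under the Oron–Ravius agreement and 0759.23 is covered: preferential rate 10% applies instead.
Duty = €25,761.76 × 10% = €2,576.18.
Line 3 (1138.48, Karoria, 1,755 pairs, €356,844.15):
Base rate for 1138.48 is 10.5%.
Additional duty on 1138.48 from Karoria: +52.4%. Applied ad valorem rate: 10.5% + 52.4% = 62.9%.
Duty = €356,844.15 × 62.9% = €224,454.97.
Line 4 (5994.76, Ravius, 3,984 units, €394,097.28):
Base rate for 5994.76 is 18.5% + €3.81/unit.
Origin Ravius qualifies under the Oron–Ravius agreement and 5994.76 is covered: preferential rate 11% applies instead.
The additional-duty order on 5994.76 targets Karoria, not Ravius; it does not apply.
Duty = €394,097.28 × 11% = €43,350.70.
Total = €107,772.87 + €2,576.18 + €224,454.97 + €43,350.70 = €378,154.72.

€378,154.72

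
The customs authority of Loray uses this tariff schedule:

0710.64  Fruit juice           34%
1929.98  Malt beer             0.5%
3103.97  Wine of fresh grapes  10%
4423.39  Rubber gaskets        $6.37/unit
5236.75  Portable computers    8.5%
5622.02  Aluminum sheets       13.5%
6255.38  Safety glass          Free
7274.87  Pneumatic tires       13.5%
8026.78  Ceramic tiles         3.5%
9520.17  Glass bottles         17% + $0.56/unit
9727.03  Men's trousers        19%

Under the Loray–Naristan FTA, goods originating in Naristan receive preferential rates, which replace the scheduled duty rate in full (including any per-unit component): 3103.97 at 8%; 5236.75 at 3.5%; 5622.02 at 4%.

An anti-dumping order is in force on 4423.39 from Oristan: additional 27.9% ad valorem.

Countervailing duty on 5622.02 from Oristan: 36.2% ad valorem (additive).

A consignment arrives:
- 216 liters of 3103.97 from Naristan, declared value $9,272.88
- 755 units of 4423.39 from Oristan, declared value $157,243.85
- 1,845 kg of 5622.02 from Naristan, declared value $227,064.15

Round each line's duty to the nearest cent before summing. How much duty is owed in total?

Line 1 (3103.97, Naristan, 216 liters, $9,272.88):
Base rate for 3103.97 is 10%.
Origin Naristan qualifies under the Loray–Naristan agreement and 3103.97 is covered: preferential rate 8% applies instead.
Duty = $9,272.88 × 8% = $741.83.
Line 2 (4423.39, Oristan, 755 units, $157,243.85):
Base rate for 4423.39 is $6.37/unit.
Additional duty on 4423.39 from Oristan: +27.9% ad valorem. Applied ad valorem rate = 27.9%.
Duty = $157,243.85 × 27.9% + 755 × $6.37 = $48,680.38.
Line 3 (5622.02, Naristan, 1,845 kg, $227,064.15):
Base rate for 5622.02 is 13.5%.
Origin Naristan qualifies under the Loray–Naristan agreement and 5622.02 is covered: preferential rate 4% applies instead.
The additional-duty order on 5622.02 targets Oristan, not Naristan; it does not apply.
Duty = $227,064.15 × 4% = $9,082.57.
Total = $741.83 + $48,680.38 + $9,082.57 = $58,504.78.

$58,504.78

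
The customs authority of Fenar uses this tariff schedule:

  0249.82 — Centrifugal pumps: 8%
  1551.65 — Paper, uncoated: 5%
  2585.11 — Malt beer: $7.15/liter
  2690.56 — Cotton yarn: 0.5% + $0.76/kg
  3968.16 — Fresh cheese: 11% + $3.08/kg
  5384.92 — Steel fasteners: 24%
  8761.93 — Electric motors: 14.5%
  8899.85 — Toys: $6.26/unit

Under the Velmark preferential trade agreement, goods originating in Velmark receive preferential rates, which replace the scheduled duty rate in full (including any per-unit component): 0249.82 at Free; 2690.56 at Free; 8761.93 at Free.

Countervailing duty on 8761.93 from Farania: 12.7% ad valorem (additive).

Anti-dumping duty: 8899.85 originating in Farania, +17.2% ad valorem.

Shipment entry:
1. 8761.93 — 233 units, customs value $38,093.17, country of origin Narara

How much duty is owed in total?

Line 1 (8761.93, Narara, 233 units, $38,093.17):
Base rate for 8761.93 is 14.5%.
8761.93 has an FTA preferential rate, but origin Narara is not Velmark; base rate stands.
The additional-duty order on 8761.93 targets Farania, not Narara; it does not apply.
Duty = $38,093.17 × 14.5% = $5,523.51.

$5,523.51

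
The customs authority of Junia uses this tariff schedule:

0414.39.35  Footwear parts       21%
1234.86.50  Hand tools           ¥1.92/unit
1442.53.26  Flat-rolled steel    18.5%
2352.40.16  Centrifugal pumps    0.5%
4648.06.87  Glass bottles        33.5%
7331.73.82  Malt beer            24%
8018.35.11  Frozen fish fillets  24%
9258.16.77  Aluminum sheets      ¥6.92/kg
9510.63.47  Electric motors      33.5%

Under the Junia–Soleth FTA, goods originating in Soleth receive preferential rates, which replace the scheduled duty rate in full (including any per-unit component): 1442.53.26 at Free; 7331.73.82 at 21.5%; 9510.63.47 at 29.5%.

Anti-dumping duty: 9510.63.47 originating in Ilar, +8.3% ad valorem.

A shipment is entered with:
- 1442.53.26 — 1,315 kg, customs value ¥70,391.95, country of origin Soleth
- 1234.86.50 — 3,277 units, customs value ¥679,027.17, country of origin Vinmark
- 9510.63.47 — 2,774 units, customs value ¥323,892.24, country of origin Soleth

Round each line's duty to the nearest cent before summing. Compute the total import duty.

Line 1 (1442.53.26, Soleth, 1,315 kg, ¥70,391.95):
Base rate for 1442.53.26 is 18.5%.
Origin Soleth qualifies under the Junia–Soleth agreement and 1442.53.26 is covered: preferential rate Free applies instead.
Duty = ¥70,391.95 × 0% = ¥0.00.
Line 2 (1234.86.50, Vinmark, 3,277 units, ¥679,027.17):
Base rate for 1234.86.50 is ¥1.92/unit.
Duty = 3,277 × ¥1.92 = ¥6,291.84.
Line 3 (9510.63.47, Soleth, 2,774 units, ¥323,892.24):
Base rate for 9510.63.47 is 33.5%.
Origin Soleth qualifies under the Junia–Soleth agreement and 9510.63.47 is covered: preferential rate 29.5% applies instead.
The additional-duty order on 9510.63.47 targets Ilar, not Soleth; it does not apply.
Duty = ¥323,892.24 × 29.5% = ¥95,548.21.
Total = ¥0.00 + ¥6,291.84 + ¥95,548.21 = ¥101,840.05.

¥101,840.05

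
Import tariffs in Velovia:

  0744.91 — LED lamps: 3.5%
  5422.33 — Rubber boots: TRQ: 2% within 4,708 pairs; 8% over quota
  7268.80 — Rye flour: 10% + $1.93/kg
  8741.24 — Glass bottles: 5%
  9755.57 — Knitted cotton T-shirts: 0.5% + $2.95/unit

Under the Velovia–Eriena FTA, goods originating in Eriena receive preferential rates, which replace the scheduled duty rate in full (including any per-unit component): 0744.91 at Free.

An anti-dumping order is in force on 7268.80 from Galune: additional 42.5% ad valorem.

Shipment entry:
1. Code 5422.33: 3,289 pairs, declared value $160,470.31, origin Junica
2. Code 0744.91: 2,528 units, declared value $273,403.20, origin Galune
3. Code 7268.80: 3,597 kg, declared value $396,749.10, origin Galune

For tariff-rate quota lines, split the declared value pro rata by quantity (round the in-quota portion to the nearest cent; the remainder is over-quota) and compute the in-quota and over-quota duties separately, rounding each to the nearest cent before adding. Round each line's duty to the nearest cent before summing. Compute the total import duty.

$228,014.01

Line 1 (5422.33, Junica, 3,289 pairs, $160,470.31):
Code 5422.33 is under a tariff-rate quota (threshold 4,708 pairs). Quantity 3,289 pairs is within the quota, so the in-quota rate 2% applies to the full value.
Duty = $160,470.31 × 2% = $3,209.41.
Line 2 (0744.91, Galune, 2,528 units, $273,403.20):
Base rate for 0744.91 is 3.5%.
0744.91 has an FTA preferential rate, but origin Galune is not Eriena; base rate stands.
Duty = $273,403.20 × 3.5% = $9,569.11.
Line 3 (7268.80, Galune, 3,597 kg, $396,749.10):
Base rate for 7268.80 is 10% + $1.93/kg.
Additional duty on 7268.80 from Galune: +42.5%. Applied ad valorem rate: 10% + 42.5% = 52.5%.
Duty = $396,749.10 × 52.5% + 3,597 × $1.93 = $215,235.49.
Total = $3,209.41 + $9,569.11 + $215,235.49 = $228,014.01.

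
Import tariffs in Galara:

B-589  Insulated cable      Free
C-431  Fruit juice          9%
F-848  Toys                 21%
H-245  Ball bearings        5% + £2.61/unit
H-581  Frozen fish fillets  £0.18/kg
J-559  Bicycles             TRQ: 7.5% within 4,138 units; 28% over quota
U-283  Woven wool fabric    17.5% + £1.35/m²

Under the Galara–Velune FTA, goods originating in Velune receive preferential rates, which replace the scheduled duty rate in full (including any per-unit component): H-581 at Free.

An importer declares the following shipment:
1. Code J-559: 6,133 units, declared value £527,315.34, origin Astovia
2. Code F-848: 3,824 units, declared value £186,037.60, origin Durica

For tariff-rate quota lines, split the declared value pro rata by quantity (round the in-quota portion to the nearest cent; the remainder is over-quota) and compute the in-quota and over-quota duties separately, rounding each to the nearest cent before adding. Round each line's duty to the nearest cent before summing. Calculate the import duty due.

£113,780.22

Line 1 (J-559, Astovia, 6,133 units, £527,315.34):
Code J-559 is under a tariff-rate quota (threshold 4,138 units). In-quota: 4,138 units at 7.5%; over-quota: 1,995 units at 28%.
Pro-rata value split: in-quota = £527,315.34 × 4,138/6,133 = £355,785.24; over-quota = £527,315.34 − £355,785.24 = £171,530.10.
In-quota duty = £355,785.24 × 7.5% = £26,683.89. Over-quota duty = £171,530.10 × 28% = £48,028.43.
Line duty = £26,683.89 + £48,028.43 = £74,712.32.
Line 2 (F-848, Durica, 3,824 units, £186,037.60):
Base rate for F-848 is 21%.
Duty = £186,037.60 × 21% = £39,067.90.
Total = £74,712.32 + £39,067.90 = £113,780.22.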